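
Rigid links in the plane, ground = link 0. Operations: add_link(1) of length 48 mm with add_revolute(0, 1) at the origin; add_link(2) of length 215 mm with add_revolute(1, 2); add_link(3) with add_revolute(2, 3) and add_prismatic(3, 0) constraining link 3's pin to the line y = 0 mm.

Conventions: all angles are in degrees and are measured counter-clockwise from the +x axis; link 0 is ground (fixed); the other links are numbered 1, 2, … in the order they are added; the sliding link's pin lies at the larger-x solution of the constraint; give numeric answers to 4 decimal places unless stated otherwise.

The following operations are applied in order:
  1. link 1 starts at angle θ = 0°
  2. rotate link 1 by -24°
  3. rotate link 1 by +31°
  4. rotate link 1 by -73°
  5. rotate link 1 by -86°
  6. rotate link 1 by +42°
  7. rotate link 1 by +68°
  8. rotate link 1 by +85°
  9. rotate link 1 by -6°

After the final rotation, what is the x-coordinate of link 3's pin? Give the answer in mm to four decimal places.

geometry: r = 48 mm, L = 215 mm, e = 0 mm; θ starts at 0°
rotate link 1 by -24°: θ ← 0° -24° = -24°
rotate link 1 by +31°: θ ← -24° +31° = 7°
rotate link 1 by -73°: θ ← 7° -73° = -66°
rotate link 1 by -86°: θ ← -66° -86° = -152°
rotate link 1 by +42°: θ ← -152° +42° = -110°
rotate link 1 by +68°: θ ← -110° +68° = -42°
rotate link 1 by +85°: θ ← -42° +85° = 43°
rotate link 1 by -6°: θ ← 43° -6° = 37°
crank pin P = (r cos θ, r sin θ) = (38.334504, 28.887121)
h = r sin θ − e = 28.887121 − 0 = 28.887121
x = r cos θ + √(L² − h²) = 38.334504 + 213.050544 = 251.385048

251.3850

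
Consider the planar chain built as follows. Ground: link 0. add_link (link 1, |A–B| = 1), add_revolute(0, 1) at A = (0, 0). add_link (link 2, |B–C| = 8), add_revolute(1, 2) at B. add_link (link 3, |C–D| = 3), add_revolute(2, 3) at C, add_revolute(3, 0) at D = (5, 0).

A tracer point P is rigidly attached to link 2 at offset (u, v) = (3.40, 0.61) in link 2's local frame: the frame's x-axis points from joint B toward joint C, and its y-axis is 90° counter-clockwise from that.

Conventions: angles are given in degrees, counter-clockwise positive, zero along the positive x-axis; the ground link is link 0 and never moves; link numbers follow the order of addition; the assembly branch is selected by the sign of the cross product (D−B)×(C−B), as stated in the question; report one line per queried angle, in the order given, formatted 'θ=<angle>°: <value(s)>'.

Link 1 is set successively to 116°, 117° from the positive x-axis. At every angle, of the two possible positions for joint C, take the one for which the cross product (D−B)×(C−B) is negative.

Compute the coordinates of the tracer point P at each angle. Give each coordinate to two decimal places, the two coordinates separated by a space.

A=(0,0), D=(5.00,0)
θ=116°: B = A + 1.00·(cos116°, sin116°) = (-0.4384, 0.8988)
θ=116°: |BD| = 5.5121
θ=116°: circle(B,8.00) ∩ circle(D,3.00): a=7.7451, h=2.0035
θ=116°:   candidates: C₊=(7.5297,1.6126) cross=11.044; C₋=(6.8763,-2.3408) cross=-11.044
θ=116°:   branch - wants cross < 0 → take C=(6.8763,-2.3408) (cross=-11.044)
θ=116°: ex = (C−B)/|BC| = (0.9143,-0.4049); ey = (0.4049,0.9143)
θ=116°: P = B + 3.40·ex + 0.61·ey = (2.9174,0.0797)
θ=117°: B = A + 1.00·(cos117°, sin117°) = (-0.4540, 0.8910)
θ=117°: |BD| = 5.5263
θ=117°: circle(B,8.00) ∩ circle(D,3.00): a=7.7394, h=2.0254
θ=117°:   candidates: C₊=(7.5107,1.6421) cross=11.193; C₋=(6.8576,-2.3557) cross=-11.193
θ=117°:   branch - wants cross < 0 → take C=(6.8576,-2.3557) (cross=-11.193)
θ=117°: ex = (C−B)/|BC| = (0.9139,-0.4058); ey = (0.4058,0.9139)
θ=117°: P = B + 3.40·ex + 0.61·ey = (2.9010,0.0686)

θ=116°: 2.92 0.08
θ=117°: 2.90 0.07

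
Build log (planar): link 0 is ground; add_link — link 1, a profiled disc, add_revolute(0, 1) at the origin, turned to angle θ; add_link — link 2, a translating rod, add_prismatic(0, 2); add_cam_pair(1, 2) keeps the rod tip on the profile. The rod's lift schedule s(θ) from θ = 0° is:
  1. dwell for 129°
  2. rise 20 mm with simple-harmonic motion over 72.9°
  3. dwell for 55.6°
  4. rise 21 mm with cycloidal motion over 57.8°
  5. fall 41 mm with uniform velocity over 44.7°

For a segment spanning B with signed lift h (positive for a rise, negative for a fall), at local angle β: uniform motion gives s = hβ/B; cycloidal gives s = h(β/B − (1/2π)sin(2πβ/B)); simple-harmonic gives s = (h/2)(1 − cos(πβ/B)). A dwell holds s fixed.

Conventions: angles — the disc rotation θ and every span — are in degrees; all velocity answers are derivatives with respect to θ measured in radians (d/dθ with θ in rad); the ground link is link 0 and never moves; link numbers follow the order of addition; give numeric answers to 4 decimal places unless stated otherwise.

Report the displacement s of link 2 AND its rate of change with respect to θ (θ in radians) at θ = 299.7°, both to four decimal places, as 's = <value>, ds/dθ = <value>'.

seg 1 [0°–129°] dwell: s stays 0.0000
seg 2 [129°–201.9°] simple-harmonic, h=20: full span → s += 20 → s = 20.0000
seg 3 [201.9°–257.5°] dwell: s stays 20.0000
seg 4 [257.5°–315.3°] cycloidal, h=21: θ=299.7° here. β=42.2, B=57.8. 21·(0.7301 − sin(2π·0.7301)/(2π)) = 18.6484 → s = 38.6484
velocity in seg [257.5°–315.3°] (cycloidal), θ in radians: β = 42.2° = 0.7365 rad, B = 57.8° = 1.0088 rad; ds/dθ = (h/B)(1 − cos(2πβ/B)) = (21/1.0088)(1 − cos(2π·0.7301)) = 23.412372 mm/rad

s = 38.6484, ds/dθ = 23.4124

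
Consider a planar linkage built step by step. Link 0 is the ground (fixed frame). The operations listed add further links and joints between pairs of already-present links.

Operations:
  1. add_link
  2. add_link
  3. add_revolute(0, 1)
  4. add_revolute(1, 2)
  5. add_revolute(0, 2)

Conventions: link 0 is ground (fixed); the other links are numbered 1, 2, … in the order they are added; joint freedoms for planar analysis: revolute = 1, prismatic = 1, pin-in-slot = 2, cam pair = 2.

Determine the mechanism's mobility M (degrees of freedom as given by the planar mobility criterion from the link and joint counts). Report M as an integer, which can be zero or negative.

link 0 = ground. State L|J1|J2 = 1|0|0
+link1  2|0|0
+link2  3|0|0
R(0,1) f=1→J1  3|1|0
R(1,2) f=1→J1  3|2|0
R(0,2) f=1→J1  3|3|0
M = 3(3−1)−2·3−0 = 6−6−0 = 0

M = 0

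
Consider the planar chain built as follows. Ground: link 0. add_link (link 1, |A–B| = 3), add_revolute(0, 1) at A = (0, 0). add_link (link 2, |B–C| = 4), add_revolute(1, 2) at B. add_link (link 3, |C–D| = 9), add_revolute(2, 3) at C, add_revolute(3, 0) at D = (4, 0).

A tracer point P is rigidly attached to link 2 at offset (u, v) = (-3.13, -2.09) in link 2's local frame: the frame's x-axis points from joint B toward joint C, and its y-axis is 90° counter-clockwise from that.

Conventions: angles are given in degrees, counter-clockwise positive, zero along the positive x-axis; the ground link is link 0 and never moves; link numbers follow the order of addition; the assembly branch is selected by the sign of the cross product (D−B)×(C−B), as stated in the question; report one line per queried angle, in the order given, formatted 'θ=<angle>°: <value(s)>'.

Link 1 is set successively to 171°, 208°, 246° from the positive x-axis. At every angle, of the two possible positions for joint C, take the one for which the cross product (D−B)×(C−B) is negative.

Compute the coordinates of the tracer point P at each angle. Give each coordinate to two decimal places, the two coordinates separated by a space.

A=(0,0), D=(4.00,0)
θ=171°: B = A + 3.00·(cos171°, sin171°) = (-2.9631, 0.4693)
θ=171°: |BD| = 6.9789
θ=171°: circle(B,4.00) ∩ circle(D,9.00): a=-1.1675, h=3.8258
θ=171°:   candidates: C₊=(-3.8706,4.3650) cross=26.700; C₋=(-4.3852,-3.2694) cross=-26.700
θ=171°:   branch - wants cross < 0 → take C=(-4.3852,-3.2694) (cross=-26.700)
θ=171°: ex = (C−B)/|BC| = (-0.3555,-0.9347); ey = (0.9347,-0.3555)
θ=171°: P = B + -3.13·ex + -2.09·ey = (-3.8037,4.1379)
θ=208°: B = A + 3.00·(cos208°, sin208°) = (-2.6488, -1.4084)
θ=208°: |BD| = 6.7964
θ=208°: circle(B,4.00) ∩ circle(D,9.00): a=-1.3838, h=3.7530
θ=208°:   candidates: C₊=(-4.7803,1.9764) cross=25.507; C₋=(-3.2248,-5.3667) cross=-25.507
θ=208°:   branch - wants cross < 0 → take C=(-3.2248,-5.3667) (cross=-25.507)
θ=208°: ex = (C−B)/|BC| = (-0.1440,-0.9896); ey = (0.9896,-0.1440)
θ=208°: P = B + -3.13·ex + -2.09·ey = (-4.2663,1.9899)
θ=246°: B = A + 3.00·(cos246°, sin246°) = (-1.2202, -2.7406)
θ=246°: |BD| = 5.8959
θ=246°: circle(B,4.00) ∩ circle(D,9.00): a=-2.5643, h=3.0699
θ=246°:   candidates: C₊=(-4.9177,-1.2146) cross=18.100; C₋=(-2.0637,-6.6507) cross=-18.100
θ=246°:   branch - wants cross < 0 → take C=(-2.0637,-6.6507) (cross=-18.100)
θ=246°: ex = (C−B)/|BC| = (-0.2109,-0.9775); ey = (0.9775,-0.2109)
θ=246°: P = B + -3.13·ex + -2.09·ey = (-2.6032,0.7597)

θ=171°: -3.80 4.14
θ=208°: -4.27 1.99
θ=246°: -2.60 0.76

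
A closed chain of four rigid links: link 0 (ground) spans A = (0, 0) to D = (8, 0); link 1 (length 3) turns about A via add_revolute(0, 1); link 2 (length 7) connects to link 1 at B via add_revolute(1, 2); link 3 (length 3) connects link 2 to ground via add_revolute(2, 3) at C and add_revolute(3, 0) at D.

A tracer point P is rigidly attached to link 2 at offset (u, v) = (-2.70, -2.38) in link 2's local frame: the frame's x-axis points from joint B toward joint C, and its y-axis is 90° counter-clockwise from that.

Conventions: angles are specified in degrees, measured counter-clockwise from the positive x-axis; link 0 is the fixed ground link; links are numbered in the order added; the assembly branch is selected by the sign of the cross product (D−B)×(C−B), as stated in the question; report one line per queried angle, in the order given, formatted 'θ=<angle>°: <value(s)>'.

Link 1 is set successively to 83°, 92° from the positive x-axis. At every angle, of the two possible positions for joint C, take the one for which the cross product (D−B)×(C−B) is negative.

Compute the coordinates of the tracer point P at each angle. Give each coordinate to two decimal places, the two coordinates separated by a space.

A=(0,0), D=(8.00,0)
θ=83°: B = A + 3.00·(cos83°, sin83°) = (0.3656, 2.9776)
θ=83°: |BD| = 8.1945
θ=83°: circle(B,7.00) ∩ circle(D,3.00): a=6.5379, h=2.5011
θ=83°:   candidates: C₊=(7.3655,2.9321) cross=20.496; C₋=(5.5478,-1.7282) cross=-20.496
θ=83°:   branch - wants cross < 0 → take C=(5.5478,-1.7282) (cross=-20.496)
θ=83°: ex = (C−B)/|BC| = (0.7403,-0.6723); ey = (0.6723,0.7403)
θ=83°: P = B + -2.70·ex + -2.38·ey = (-3.2332,3.0308)
θ=92°: B = A + 3.00·(cos92°, sin92°) = (-0.1047, 2.9982)
θ=92°: |BD| = 8.6415
θ=92°: circle(B,7.00) ∩ circle(D,3.00): a=6.6352, h=2.2304
θ=92°:   candidates: C₊=(6.8921,2.7879) cross=19.274; C₋=(5.3445,-1.3958) cross=-19.274
θ=92°:   branch - wants cross < 0 → take C=(5.3445,-1.3958) (cross=-19.274)
θ=92°: ex = (C−B)/|BC| = (0.7785,-0.6277); ey = (0.6277,0.7785)
θ=92°: P = B + -2.70·ex + -2.38·ey = (-3.7005,2.8403)

θ=83°: -3.23 3.03
θ=92°: -3.70 2.84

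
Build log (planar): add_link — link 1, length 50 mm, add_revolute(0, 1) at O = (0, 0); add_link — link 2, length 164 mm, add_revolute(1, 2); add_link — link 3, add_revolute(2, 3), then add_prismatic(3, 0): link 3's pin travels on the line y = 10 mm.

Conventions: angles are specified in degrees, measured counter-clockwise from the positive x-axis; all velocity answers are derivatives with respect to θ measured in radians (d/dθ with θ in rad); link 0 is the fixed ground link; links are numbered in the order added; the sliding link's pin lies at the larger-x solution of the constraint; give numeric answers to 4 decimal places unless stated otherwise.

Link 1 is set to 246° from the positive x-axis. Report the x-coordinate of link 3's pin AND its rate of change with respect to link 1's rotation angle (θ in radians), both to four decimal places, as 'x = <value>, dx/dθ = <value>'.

geometry: r = 50 mm, L = 164 mm, e = 10 mm
crank pin P = (r cos θ, r sin θ) = (-20.336832, -45.677273)
h = r sin θ − e = -45.677273 − 10 = -55.677273
x = r cos θ + √(L² − h²) = -20.336832 + 154.259655 = 133.922823
dx/dθ = −r sin θ − h·r cos θ/√(L² − h²) (θ in radians; h = -55.677273) = 38.337056

x = 133.9228, dx/dθ = 38.3371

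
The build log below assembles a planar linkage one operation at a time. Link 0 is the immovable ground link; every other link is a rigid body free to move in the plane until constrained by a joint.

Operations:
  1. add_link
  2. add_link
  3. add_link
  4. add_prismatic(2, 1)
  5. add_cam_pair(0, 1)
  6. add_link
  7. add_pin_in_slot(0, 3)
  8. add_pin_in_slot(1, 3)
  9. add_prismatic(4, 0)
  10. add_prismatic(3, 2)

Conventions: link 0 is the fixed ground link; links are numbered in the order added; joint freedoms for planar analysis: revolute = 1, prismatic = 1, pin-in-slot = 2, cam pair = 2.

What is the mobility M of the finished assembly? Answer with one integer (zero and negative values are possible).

link 0 = ground. State L|J1|J2 = 1|0|0
+link1  2|0|0
+link2  3|0|0
+link3  4|0|0
P(2,1) f=1→J1  4|1|0
C(0,1) f=2→J2  4|1|1
+link4  5|1|1
PS(0,3) f=2→J2  5|1|2
PS(1,3) f=2→J2  5|1|3
P(4,0) f=1→J1  5|2|3
P(3,2) f=1→J1  5|3|3
M = 3(5−1)−2·3−3 = 12−6−3 = 3

M = 3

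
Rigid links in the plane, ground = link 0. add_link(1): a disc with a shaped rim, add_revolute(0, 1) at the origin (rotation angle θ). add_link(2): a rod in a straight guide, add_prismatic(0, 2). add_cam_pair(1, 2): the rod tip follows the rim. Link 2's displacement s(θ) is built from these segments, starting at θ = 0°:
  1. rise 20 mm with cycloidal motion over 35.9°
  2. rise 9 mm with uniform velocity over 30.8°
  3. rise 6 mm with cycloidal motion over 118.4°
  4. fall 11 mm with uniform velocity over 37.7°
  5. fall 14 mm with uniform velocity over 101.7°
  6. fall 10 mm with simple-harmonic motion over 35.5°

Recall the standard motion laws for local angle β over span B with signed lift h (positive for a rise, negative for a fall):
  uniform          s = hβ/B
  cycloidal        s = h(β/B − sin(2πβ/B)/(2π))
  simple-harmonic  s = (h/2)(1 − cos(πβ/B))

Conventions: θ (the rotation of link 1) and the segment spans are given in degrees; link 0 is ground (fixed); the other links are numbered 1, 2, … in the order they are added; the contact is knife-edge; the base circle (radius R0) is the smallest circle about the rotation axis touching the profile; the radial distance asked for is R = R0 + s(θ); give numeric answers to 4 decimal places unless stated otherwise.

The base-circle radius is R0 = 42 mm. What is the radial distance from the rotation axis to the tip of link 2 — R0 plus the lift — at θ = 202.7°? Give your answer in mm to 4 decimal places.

segment 1 (0° to 35.9°, cycloidal, h = 20) is passed completely: s = 0.0000 + (20) = 20.0000
segment 2 (35.9° to 66.7°, uniform, h = 9) is passed completely: s = 20.0000 + (9) = 29.0000
segment 3 (66.7° to 185.1°, cycloidal, h = 6) is passed completely: s = 29.0000 + (6) = 35.0000
θ = 202.7° falls in segment 4 (185.1° to 222.8°, uniform, h = -11): β = 202.7 − 185.1 = 17.6°, B = 37.7°; Δs = -11·17.6/37.7 = -5.1353; s = 35.0000 − 5.1353 = 29.8647
R = R0 + s = 42 + 29.8647 = 71.8647

71.8647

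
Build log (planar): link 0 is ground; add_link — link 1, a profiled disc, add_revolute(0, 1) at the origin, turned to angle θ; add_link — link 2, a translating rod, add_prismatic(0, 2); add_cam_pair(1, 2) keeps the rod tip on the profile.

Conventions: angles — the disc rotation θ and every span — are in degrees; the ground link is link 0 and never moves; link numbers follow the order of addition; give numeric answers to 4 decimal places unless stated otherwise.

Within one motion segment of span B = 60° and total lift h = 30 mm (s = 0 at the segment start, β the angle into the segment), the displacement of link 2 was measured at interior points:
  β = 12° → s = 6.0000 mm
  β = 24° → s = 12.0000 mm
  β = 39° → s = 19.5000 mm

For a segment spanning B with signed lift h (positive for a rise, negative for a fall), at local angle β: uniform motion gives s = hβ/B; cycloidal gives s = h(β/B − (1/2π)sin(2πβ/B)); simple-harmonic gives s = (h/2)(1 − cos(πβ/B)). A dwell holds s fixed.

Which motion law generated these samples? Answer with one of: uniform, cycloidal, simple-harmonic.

candidates at β/B = r: uniform s = h·r (linear in β); cycloidal s = h·(r − sin(2πr)/(2π)); simple-harmonic s = (h/2)(1 − cos(πr))
β=12°: printed 6.0000 | uniform 6.0000, cycloidal 1.4590, simple-harmonic 2.8647
β=24°: printed 12.0000 | uniform 12.0000, cycloidal 9.1935, simple-harmonic 10.3647
β=39°: printed 19.5000 | uniform 19.5000, cycloidal 23.3628, simple-harmonic 21.8099
only one law matches every sample → uniform

uniform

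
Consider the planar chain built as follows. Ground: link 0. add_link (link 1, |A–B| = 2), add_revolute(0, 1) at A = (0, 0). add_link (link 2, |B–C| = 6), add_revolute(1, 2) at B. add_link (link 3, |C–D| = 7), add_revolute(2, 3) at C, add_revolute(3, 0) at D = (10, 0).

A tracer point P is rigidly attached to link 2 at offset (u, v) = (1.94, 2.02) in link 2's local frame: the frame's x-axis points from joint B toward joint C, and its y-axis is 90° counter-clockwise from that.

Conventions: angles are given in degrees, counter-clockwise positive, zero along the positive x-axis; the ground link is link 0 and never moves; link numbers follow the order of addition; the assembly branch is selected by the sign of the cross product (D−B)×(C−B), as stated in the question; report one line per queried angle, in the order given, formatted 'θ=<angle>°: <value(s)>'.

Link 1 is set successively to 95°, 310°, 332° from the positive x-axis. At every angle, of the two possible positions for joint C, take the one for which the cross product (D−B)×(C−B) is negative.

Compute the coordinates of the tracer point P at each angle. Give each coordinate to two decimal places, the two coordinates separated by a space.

A=(0,0), D=(10.00,0)
θ=95°: B = A + 2.00·(cos95°, sin95°) = (-0.1743, 1.9924)
θ=95°: |BD| = 10.3676
θ=95°: circle(B,6.00) ∩ circle(D,7.00): a=4.5568, h=3.9033
θ=95°:   candidates: C₊=(5.0477,4.9472) cross=40.467; C₋=(3.5475,-2.7138) cross=-40.467
θ=95°:   branch - wants cross < 0 → take C=(3.5475,-2.7138) (cross=-40.467)
θ=95°: ex = (C−B)/|BC| = (0.6203,-0.7844); ey = (0.7844,0.6203)
θ=95°: P = B + 1.94·ex + 2.02·ey = (2.6135,1.7237)
θ=310°: B = A + 2.00·(cos310°, sin310°) = (1.2856, -1.5321)
θ=310°: |BD| = 8.8481
θ=310°: circle(B,6.00) ∩ circle(D,7.00): a=3.6894, h=4.7316
θ=310°:   candidates: C₊=(4.1000,3.7669) cross=41.866; C₋=(5.7386,-5.5534) cross=-41.866
θ=310°:   branch - wants cross < 0 → take C=(5.7386,-5.5534) (cross=-41.866)
θ=310°: ex = (C−B)/|BC| = (0.7422,-0.6702); ey = (0.6702,0.7422)
θ=310°: P = B + 1.94·ex + 2.02·ey = (4.0792,-1.3331)
θ=332°: B = A + 2.00·(cos332°, sin332°) = (1.7659, -0.9389)
θ=332°: |BD| = 8.2875
θ=332°: circle(B,6.00) ∩ circle(D,7.00): a=3.3594, h=4.9714
θ=332°:   candidates: C₊=(4.5404,4.3810) cross=41.200; C₋=(5.6669,-5.4977) cross=-41.200
θ=332°:   branch - wants cross < 0 → take C=(5.6669,-5.4977) (cross=-41.200)
θ=332°: ex = (C−B)/|BC| = (0.6502,-0.7598); ey = (0.7598,0.6502)
θ=332°: P = B + 1.94·ex + 2.02·ey = (4.5620,-1.0996)

θ=95°: 2.61 1.72
θ=310°: 4.08 -1.33
θ=332°: 4.56 -1.10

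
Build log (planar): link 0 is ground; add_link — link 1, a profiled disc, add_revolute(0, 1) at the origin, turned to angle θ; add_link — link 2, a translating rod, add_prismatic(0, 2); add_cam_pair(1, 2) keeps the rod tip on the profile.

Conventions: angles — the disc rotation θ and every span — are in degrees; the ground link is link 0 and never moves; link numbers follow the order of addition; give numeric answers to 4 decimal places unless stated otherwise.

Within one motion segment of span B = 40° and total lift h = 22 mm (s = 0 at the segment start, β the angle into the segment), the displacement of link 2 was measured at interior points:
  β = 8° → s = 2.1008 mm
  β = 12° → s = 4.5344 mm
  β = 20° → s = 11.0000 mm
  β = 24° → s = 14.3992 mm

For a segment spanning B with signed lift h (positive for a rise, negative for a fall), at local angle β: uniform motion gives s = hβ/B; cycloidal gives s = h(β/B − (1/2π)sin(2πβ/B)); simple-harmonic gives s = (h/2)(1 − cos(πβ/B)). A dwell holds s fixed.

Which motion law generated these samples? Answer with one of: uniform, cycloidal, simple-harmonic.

candidates at β/B = r: uniform s = h·r (linear in β); cycloidal s = h·(r − sin(2πr)/(2π)); simple-harmonic s = (h/2)(1 − cos(πr))
β=8°: printed 2.1008 | uniform 4.4000, cycloidal 1.0700, simple-harmonic 2.1008
β=12°: printed 4.5344 | uniform 6.6000, cycloidal 3.2700, simple-harmonic 4.5344
β=20°: printed 11.0000 | uniform 11.0000, cycloidal 11.0000, simple-harmonic 11.0000
β=24°: printed 14.3992 | uniform 13.2000, cycloidal 15.2581, simple-harmonic 14.3992
only one law matches every sample → simple-harmonic

simple-harmonic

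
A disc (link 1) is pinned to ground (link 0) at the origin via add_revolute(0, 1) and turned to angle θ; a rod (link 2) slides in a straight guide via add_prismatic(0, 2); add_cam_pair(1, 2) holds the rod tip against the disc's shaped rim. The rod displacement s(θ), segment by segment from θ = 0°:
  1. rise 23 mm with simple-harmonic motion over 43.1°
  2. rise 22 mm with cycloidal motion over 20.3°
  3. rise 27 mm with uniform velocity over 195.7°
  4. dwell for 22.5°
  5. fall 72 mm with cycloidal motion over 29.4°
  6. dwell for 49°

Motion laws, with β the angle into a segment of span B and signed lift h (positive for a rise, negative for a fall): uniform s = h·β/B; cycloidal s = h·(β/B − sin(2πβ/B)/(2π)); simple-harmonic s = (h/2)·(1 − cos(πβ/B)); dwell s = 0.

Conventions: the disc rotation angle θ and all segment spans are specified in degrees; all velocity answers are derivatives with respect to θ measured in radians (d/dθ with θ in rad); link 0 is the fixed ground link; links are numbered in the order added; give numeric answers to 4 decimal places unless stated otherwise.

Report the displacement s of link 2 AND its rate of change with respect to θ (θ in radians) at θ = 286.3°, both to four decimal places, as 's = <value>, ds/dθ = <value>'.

segment 1 (0° to 43.1°, simple-harmonic, h = 23) is passed completely: s = 0.0000 + (23) = 23.0000
segment 2 (43.1° to 63.4°, cycloidal, h = 22) is passed completely: s = 23.0000 + (22) = 45.0000
segment 3 (63.4° to 259.1°, uniform, h = 27) is passed completely: s = 45.0000 + (27) = 72.0000
segment 4 (259.1° to 281.6°, dwell): s unchanged at 72.0000
θ = 286.3° falls in segment 5 (281.6° to 311°, cycloidal, h = -72): β = 286.3 − 281.6 = 4.7°, B = 29.4°; Δs = -72·(0.1599 − sin(2π·0.1599)/(2π)) = -1.8402; s = 72.0000 − 1.8402 = 70.1598
velocity in seg [281.6°–311°] (cycloidal), θ in radians: β = 4.7° = 0.0820 rad, B = 29.4° = 0.5131 rad; ds/dθ = (h/B)(1 − cos(2πβ/B)) = ((-72)/0.5131)(1 − cos(2π·0.1599)) = -65.029768 mm/rad

s = 70.1598, ds/dθ = -65.0298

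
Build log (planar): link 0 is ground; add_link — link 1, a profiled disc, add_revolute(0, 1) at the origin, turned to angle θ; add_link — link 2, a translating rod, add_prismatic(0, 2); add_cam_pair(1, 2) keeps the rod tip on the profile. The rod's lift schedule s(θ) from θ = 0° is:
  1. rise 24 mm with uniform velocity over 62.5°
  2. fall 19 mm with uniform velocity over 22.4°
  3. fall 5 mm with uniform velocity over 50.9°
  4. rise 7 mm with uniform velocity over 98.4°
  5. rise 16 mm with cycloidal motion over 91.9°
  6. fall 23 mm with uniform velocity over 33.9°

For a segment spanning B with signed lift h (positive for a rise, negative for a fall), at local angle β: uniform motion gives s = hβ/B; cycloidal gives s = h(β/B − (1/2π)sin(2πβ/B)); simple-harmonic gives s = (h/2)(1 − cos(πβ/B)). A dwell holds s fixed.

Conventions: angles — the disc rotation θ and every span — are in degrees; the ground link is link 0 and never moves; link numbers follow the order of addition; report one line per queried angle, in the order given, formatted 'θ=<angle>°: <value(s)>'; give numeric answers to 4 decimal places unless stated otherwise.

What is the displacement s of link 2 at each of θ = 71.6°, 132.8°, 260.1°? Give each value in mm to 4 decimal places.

seg 1 [0°–62.5°] uniform, h=24: full span → s += 24 → s = 24.0000
seg 2 [62.5°–84.9°] uniform, h=-19: θ=71.6° here. β=9.1, B=22.4. -19·9.1/22.4 = -7.7187 → s = 16.2813
seg 2 [62.5°–84.9°] uniform, h=-19: full span → s += -19 → s = 5.0000
seg 3 [84.9°–135.8°] uniform, h=-5: θ=132.8° here. β=47.9, B=50.9. -5·47.9/50.9 = -4.7053 → s = 0.2947
seg 3 [84.9°–135.8°] uniform, h=-5: full span → s += -5 → s = 0.0000
seg 4 [135.8°–234.2°] uniform, h=7: full span → s += 7 → s = 7.0000
seg 5 [234.2°–326.1°] cycloidal, h=16: θ=260.1° here. β=25.9, B=91.9. 16·(0.2818 − sin(2π·0.2818)/(2π)) = 2.0135 → s = 9.0135

θ=71.6°: 16.2813
θ=132.8°: 0.2947
θ=260.1°: 9.0135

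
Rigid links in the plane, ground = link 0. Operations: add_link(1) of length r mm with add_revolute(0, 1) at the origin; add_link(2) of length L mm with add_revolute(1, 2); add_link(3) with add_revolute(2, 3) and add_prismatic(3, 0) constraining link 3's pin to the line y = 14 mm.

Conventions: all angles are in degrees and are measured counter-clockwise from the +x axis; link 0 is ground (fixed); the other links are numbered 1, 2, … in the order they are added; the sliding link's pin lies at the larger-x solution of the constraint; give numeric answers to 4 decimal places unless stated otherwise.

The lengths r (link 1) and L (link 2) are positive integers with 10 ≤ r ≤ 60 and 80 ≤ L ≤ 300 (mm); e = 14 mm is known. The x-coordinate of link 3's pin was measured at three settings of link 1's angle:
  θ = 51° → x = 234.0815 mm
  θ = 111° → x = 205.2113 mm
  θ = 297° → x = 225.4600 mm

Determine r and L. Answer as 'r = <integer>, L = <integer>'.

constraint per measurement: (x − r cos θ)² + (r sin θ − e)² = L²
subtracting the θ₁ and θ₂ equations cancels the r² and L² terms:
r = (x₁² − x₂²) / (2[(x₁cos θ₁ + e sin θ₁) − (x₂cos θ₂ + e sin θ₂)]) = 29.0000 → r = 29
L² = (x₁ − r cos θ₁)² + (r sin θ₁ − e)² = 46655.9950 → L = 216.0000 → L = 216
check at θ₃=297°: x = 225.4600 (printed 225.4600) ✓

r = 29, L = 216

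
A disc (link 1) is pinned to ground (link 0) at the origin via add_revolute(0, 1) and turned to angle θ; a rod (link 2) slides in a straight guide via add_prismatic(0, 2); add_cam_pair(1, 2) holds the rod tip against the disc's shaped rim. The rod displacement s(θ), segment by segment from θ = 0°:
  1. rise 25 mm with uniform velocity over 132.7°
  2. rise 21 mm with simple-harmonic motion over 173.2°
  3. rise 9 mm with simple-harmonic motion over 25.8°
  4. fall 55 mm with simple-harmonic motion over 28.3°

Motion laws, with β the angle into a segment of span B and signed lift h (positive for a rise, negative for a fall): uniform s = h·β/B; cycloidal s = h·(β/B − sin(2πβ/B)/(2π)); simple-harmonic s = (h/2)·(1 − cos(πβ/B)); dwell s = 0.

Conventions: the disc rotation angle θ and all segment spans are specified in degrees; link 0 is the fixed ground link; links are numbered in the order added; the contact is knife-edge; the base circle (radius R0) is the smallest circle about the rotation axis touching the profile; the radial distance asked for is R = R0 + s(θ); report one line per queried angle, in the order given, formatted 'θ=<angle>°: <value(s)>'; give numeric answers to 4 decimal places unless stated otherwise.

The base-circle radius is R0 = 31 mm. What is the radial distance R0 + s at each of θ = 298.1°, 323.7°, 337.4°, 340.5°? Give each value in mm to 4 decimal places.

segment 1 (0° to 132.7°, uniform, h = 25) is passed completely: s = 0.0000 + (25) = 25.0000
θ = 298.1° falls in segment 2 (132.7° to 305.9°, simple-harmonic, h = 21): β = 298.1 − 132.7 = 165.4°, B = 173.2°; Δs = 21/2·(1 − cos(π·0.9550)) = 20.8951; s = 25.0000 + 20.8951 = 45.8951
segment 2 (132.7° to 305.9°, simple-harmonic, h = 21) is passed completely: s = 25.0000 + (21) = 46.0000
θ = 323.7° falls in segment 3 (305.9° to 331.7°, simple-harmonic, h = 9): β = 323.7 − 305.9 = 17.8°, B = 25.8°; Δs = 9/2·(1 − cos(π·0.6899)) = 7.0285; s = 46.0000 + 7.0285 = 53.0285
segment 3 (305.9° to 331.7°, simple-harmonic, h = 9) is passed completely: s = 46.0000 + (9) = 55.0000
θ = 337.4° falls in segment 4 (331.7° to 360°, simple-harmonic, h = -55): β = 337.4 − 331.7 = 5.7°, B = 28.3°; Δs = -55/2·(1 − cos(π·0.2014)) = -5.3240; s = 55.0000 − 5.3240 = 49.6760
θ = 340.5° falls in segment 4 (331.7° to 360°, simple-harmonic, h = -55): β = 340.5 − 331.7 = 8.8°, B = 28.3°; Δs = -55/2·(1 − cos(π·0.3110)) = -12.1109; s = 55.0000 − 12.1109 = 42.8891
θ=298.1°: R = R0 + s = 31 + 45.8951 = 76.8951
θ=323.7°: R = R0 + s = 31 + 53.0285 = 84.0285
θ=337.4°: R = R0 + s = 31 + 49.6760 = 80.6760
θ=340.5°: R = R0 + s = 31 + 42.8891 = 73.8891

θ=298.1°: 76.8951
θ=323.7°: 84.0285
θ=337.4°: 80.6760
θ=340.5°: 73.8891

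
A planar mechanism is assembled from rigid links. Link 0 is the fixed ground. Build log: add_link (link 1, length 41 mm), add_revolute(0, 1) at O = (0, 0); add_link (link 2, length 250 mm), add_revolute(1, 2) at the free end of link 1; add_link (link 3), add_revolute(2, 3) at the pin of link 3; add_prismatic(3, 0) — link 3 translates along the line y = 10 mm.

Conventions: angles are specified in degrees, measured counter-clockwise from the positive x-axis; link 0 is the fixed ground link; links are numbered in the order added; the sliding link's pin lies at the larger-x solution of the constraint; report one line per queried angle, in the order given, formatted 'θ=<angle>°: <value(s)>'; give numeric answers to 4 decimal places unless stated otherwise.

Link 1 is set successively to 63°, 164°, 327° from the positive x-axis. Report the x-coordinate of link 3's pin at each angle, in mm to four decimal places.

geometry: r = 41 mm, L = 250 mm, e = 10 mm
θ=63°: crank pin P = (r cos θ, r sin θ) = (18.613610, 36.531267)
θ=63°: h = r sin θ − e = 36.531267 − 10 = 26.531267
θ=63°: x = r cos θ + √(L² − h²) = 18.613610 + 248.588197 = 267.201808
θ=164°: crank pin P = (r cos θ, r sin θ) = (-39.411730, 11.301132)
θ=164°: h = r sin θ − e = 11.301132 − 10 = 1.301132
θ=164°: x = r cos θ + √(L² − h²) = -39.411730 + 249.996614 = 210.584885
θ=327°: crank pin P = (r cos θ, r sin θ) = (34.385493, -22.330200)
θ=327°: h = r sin θ − e = -22.330200 − 10 = -32.330200
θ=327°: x = r cos θ + √(L² − h²) = 34.385493 + 247.900702 = 282.286195

θ=63°: 267.2018
θ=164°: 210.5849
θ=327°: 282.2862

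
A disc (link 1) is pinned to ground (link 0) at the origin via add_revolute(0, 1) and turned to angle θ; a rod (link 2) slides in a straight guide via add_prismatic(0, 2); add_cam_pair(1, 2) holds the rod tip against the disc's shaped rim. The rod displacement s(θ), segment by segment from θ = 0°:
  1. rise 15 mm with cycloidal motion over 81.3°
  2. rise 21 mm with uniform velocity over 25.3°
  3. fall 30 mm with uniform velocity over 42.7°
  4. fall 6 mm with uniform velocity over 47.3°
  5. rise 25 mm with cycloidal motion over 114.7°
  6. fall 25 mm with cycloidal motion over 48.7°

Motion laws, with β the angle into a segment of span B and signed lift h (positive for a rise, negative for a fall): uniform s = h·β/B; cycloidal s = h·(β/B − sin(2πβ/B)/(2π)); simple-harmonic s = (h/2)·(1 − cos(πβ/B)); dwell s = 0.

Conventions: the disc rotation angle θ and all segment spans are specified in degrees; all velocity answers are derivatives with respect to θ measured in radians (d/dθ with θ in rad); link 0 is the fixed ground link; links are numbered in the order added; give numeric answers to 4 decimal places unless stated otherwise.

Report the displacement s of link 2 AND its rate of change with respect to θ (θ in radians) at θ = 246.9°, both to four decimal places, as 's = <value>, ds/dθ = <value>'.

segment 1 (0° to 81.3°, cycloidal, h = 15) is passed completely: s = 0.0000 + (15) = 15.0000
segment 2 (81.3° to 106.6°, uniform, h = 21) is passed completely: s = 15.0000 + (21) = 36.0000
segment 3 (106.6° to 149.3°, uniform, h = -30) is passed completely: s = 36.0000 + (-30) = 6.0000
segment 4 (149.3° to 196.6°, uniform, h = -6) is passed completely: s = 6.0000 + (-6) = 0.0000
θ = 246.9° falls in segment 5 (196.6° to 311.3°, cycloidal, h = 25): β = 246.9 − 196.6 = 50.3°, B = 114.7°; Δs = 25·(0.4385 − sin(2π·0.4385)/(2π)) = 9.4647; s = 0.0000 + 9.4647 = 9.4647
velocity in seg [196.6°–311.3°] (cycloidal), θ in radians: β = 50.3° = 0.8779 rad, B = 114.7° = 2.0019 rad; ds/dθ = (h/B)(1 − cos(2πβ/B)) = (25/2.0019)(1 − cos(2π·0.4385)) = 24.056601 mm/rad

s = 9.4647, ds/dθ = 24.0566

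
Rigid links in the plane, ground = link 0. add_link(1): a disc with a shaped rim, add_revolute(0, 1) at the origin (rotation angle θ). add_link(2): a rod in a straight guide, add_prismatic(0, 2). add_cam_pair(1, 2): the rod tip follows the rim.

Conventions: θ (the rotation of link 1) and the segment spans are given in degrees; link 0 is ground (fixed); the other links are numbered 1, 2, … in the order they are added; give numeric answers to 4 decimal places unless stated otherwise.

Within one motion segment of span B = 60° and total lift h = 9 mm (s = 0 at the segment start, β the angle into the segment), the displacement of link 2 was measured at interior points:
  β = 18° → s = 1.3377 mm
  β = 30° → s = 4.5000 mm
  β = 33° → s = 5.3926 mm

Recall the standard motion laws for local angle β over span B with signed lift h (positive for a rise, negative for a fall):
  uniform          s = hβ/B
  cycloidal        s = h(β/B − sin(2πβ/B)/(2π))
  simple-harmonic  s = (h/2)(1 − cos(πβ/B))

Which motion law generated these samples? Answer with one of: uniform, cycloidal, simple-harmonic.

candidates at β/B = r: uniform s = h·r (linear in β); cycloidal s = h·(r − sin(2πr)/(2π)); simple-harmonic s = (h/2)(1 − cos(πr))
β=18°: printed 1.3377 | uniform 2.7000, cycloidal 1.3377, simple-harmonic 1.8550
β=30°: printed 4.5000 | uniform 4.5000, cycloidal 4.5000, simple-harmonic 4.5000
β=33°: printed 5.3926 | uniform 4.9500, cycloidal 5.3926, simple-harmonic 5.2040
only one law matches every sample → cycloidal

cycloidal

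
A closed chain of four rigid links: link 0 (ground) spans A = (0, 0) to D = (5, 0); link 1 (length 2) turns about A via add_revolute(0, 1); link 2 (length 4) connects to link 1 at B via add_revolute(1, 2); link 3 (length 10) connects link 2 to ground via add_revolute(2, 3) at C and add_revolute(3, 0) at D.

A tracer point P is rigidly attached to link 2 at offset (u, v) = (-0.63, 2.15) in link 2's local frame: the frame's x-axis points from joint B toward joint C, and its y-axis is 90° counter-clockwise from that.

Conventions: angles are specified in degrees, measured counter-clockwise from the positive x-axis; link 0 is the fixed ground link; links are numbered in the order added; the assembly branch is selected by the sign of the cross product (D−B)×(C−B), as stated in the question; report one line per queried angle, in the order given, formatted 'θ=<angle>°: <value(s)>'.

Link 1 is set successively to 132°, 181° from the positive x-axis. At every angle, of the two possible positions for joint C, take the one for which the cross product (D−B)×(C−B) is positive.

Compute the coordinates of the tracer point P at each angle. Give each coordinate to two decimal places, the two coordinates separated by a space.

A=(0,0), D=(5.00,0)
θ=132°: B = A + 2.00·(cos132°, sin132°) = (-1.3383, 1.4863)
θ=132°: |BD| = 6.5102
θ=132°: circle(B,4.00) ∩ circle(D,10.00): a=-3.1963, h=2.4049
θ=132°:   candidates: C₊=(-3.9011,4.5574) cross=15.656; C₋=(-4.9992,-0.1254) cross=-15.656
θ=132°:   branch + wants cross > 0 → take C=(-3.9011,4.5574) (cross=15.656)
θ=132°: ex = (C−B)/|BC| = (-0.6407,0.7678); ey = (-0.7678,-0.6407)
θ=132°: P = B + -0.63·ex + 2.15·ey = (-2.5853,-0.3750)
θ=181°: B = A + 2.00·(cos181°, sin181°) = (-1.9997, -0.0349)
θ=181°: |BD| = 6.9998
θ=181°: circle(B,4.00) ∩ circle(D,10.00): a=-2.5003, h=3.1223
θ=181°:   candidates: C₊=(-4.5155,3.0749) cross=21.855; C₋=(-4.4844,-3.1696) cross=-21.855
θ=181°:   branch + wants cross > 0 → take C=(-4.5155,3.0749) (cross=21.855)
θ=181°: ex = (C−B)/|BC| = (-0.6290,0.7774); ey = (-0.7774,-0.6290)
θ=181°: P = B + -0.63·ex + 2.15·ey = (-3.2749,-1.8770)

θ=132°: -2.59 -0.37
θ=181°: -3.27 -1.88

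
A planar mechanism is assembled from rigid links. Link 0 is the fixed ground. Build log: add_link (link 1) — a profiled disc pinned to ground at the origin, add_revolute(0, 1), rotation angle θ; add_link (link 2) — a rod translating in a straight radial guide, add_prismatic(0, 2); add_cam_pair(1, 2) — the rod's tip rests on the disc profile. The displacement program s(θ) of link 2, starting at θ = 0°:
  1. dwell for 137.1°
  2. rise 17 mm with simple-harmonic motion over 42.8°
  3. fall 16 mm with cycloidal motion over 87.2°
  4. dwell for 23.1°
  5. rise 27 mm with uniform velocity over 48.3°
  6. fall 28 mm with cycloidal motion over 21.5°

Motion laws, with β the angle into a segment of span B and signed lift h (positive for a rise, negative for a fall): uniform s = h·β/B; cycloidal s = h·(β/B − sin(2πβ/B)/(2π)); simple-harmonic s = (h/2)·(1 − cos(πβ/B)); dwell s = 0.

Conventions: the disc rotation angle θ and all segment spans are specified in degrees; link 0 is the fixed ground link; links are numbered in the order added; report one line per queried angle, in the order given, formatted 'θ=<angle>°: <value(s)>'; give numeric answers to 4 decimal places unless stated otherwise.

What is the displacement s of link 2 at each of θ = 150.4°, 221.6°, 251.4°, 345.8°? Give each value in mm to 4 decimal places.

seg 1 [0°–137.1°] dwell: s stays 0.0000
seg 2 [137.1°–179.9°] simple-harmonic, h=17: θ=150.4° here. β=13.3, B=42.8. 17/2·(1 − cos(π·0.3107)) = 3.7388 → s = 3.7388
seg 2 [137.1°–179.9°] simple-harmonic, h=17: full span → s += 17 → s = 17.0000
seg 3 [179.9°–267.1°] cycloidal, h=-16: θ=221.6° here. β=41.7, B=87.2. -16·(0.4782 − sin(2π·0.4782)/(2π)) = -7.3038 → s = 9.6962
seg 3 [179.9°–267.1°] cycloidal, h=-16: θ=251.4° here. β=71.5, B=87.2. -16·(0.8200 − sin(2π·0.8200)/(2π)) = -15.4237 → s = 1.5763
seg 3 [179.9°–267.1°] cycloidal, h=-16: full span → s += -16 → s = 1.0000
seg 4 [267.1°–290.2°] dwell: s stays 1.0000
seg 5 [290.2°–338.5°] uniform, h=27: full span → s += 27 → s = 28.0000
seg 6 [338.5°–360°] cycloidal, h=-28: θ=345.8° here. β=7.3, B=21.5. -28·(0.3395 − sin(2π·0.3395)/(2π)) = -5.7374 → s = 22.2626

θ=150.4°: 3.7388
θ=221.6°: 9.6962
θ=251.4°: 1.5763
θ=345.8°: 22.2626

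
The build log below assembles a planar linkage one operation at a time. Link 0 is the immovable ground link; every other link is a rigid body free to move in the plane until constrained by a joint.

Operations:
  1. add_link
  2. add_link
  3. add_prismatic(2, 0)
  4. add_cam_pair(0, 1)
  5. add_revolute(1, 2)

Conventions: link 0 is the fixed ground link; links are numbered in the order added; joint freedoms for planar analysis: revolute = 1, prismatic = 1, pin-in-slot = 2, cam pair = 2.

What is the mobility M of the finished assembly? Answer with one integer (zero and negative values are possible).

ground; <1,0,0>
#1 <2,0,0>
#2 <3,0,0>
P:2↔0 J1 <3,1,0>
C:0↔1 J2 <3,1,1>
R:1↔2 J1 <3,2,1>
3×2 − 2×2 − 1×1 = 1

M = 1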